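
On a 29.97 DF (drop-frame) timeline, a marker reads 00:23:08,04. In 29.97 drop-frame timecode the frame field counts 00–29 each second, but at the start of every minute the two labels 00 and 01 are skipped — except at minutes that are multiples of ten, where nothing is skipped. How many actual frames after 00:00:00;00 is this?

As if non-drop at 30 labels/s: (0 × 3600 + 23 × 60 + 8) × 30 + 4 = 41644.
Minute boundaries passed: 23; those not divisible by 10: 23 − 2 = 21; dropped labels = 2 × 21 = 42.
Actual frame index = 41644 − 42 = 41602.

41602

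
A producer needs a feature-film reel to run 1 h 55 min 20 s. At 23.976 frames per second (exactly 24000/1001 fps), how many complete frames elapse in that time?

1 h 55 min 20 s = 6920 s.
Frames = 6920 × 24000/1001 = 166080000/1001 ≈ 165914.0859.
Complete frames: 165914.

165914 frames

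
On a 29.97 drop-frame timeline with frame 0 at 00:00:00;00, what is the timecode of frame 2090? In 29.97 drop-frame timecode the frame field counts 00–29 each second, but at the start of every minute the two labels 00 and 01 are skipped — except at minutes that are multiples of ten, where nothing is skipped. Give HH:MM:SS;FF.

00:01:09;22

Each 10-minute DF block holds 10 × 60 × 30 − 9 × 2 = 17982 frames. 2090 ÷ 17982 → 0 full blocks, remainder 2090.
Within the partial block the first minute is 1800 frames and each further minute 1798, so 1 further minute boundary passed. Total skipped labels = 18 × 0 + 2 × 1 = 2.
Non-drop label index = 2090 + 2 = 2092; at 30 labels/s that is 00:01:09:22, i.e. DF 00:01:09;22.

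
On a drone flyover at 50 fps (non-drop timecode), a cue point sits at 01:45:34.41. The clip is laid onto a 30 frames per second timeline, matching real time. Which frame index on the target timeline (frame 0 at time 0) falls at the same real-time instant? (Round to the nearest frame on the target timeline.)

frame 190045

Source frame index: (1×3600 + 45×60 + 34) × 50 + 41 = 316741.
Real time: 316741 / (50) = 316741/50 s.
Target frame: (316741/50) × (30) = 950223/5 ≈ 190044.600 → 190045.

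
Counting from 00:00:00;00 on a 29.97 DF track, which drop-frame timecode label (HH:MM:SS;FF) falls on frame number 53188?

Ten DF minutes hold 17982 frames, so frame 53188 lies in block 2 (frames 35964–53945) with 17224 frames into that block.
The block's first minute is 1800 frames and the rest 1798 each; 17224 frames reaches minute 9, so 2 × 18 + 9 × 2 = 54 labels have been skipped so far.
Adding those back, label number 53188 + 54 = 53242 at 30 labels/s is 1774 s + 22 f = 0 h 29 min 34 s frame 22, i.e. 00:29:34;22.

00:29:34;22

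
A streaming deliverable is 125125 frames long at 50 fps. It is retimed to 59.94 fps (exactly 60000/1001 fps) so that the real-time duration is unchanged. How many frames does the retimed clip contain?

150000 frames

Target frames = source frames × (target rate / source rate) = 125125 × (60000/1001)/(50) = 125125 × 1200/1001 = 150000.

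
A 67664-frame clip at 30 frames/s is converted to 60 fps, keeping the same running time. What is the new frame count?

Target frames = source frames × (target rate / source rate) = 67664 × (60)/(30) = 67664 × 2 = 135328.

135328 frames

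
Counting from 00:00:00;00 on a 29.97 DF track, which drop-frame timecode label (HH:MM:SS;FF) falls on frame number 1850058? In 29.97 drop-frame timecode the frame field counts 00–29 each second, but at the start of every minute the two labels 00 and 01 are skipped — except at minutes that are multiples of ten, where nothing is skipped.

17:08:50;10

Each 10-minute DF block holds 10 × 60 × 30 − 9 × 2 = 17982 frames. 1850058 ÷ 17982 → 102 full blocks, remainder 15894.
Within the partial block the first minute is 1800 frames and each further minute 1798, so 8 further minute boundaries passed. Total skipped labels = 18 × 102 + 2 × 8 = 1852.
Non-drop label index = 1850058 + 1852 = 1851910; at 30 labels/s that is 17:08:50:10, i.e. DF 17:08:50;10.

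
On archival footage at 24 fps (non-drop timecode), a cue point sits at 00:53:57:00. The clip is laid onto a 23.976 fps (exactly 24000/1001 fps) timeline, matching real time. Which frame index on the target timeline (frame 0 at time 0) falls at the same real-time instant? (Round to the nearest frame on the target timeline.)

frame 77610

Source frame index: (0×3600 + 53×60 + 57) × 24 + 0 = 77688.
Real time: 77688 / (24) = 3237 s.
Target frame: (3237) × (24000/1001) = 5976000/77 ≈ 77610.390 → 77610.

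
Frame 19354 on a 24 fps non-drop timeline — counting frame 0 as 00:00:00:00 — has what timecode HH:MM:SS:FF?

00:13:26:10

19354 ÷ 24 = 806 full seconds, remainder 10 frames.
806 s = 0 h 13 min 26 s.
Timecode: 00:13:26:10.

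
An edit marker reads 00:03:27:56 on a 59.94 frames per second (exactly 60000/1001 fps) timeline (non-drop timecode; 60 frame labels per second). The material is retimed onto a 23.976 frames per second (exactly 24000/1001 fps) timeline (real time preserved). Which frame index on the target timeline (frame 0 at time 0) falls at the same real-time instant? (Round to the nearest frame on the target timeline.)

Source frame index: (0×3600 + 3×60 + 27) × 60 + 56 = 12476.
Real time: 12476 / (60000/1001) = 3122119/15000 s.
Target frame: (3122119/15000) × (24000/1001) = 24952/5 ≈ 4990.400 → 4990.

frame 4990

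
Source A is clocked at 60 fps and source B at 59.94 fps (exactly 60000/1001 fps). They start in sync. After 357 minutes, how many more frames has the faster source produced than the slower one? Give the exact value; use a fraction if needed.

183600/143 frames

357 min = 21420 s.
A emits 60 × 21420 = 1285200 frames; B emits 60000/1001 × 21420 = 183600000/143.
Difference = 183600/143 frames (≈ 1283.9161); B is behind A.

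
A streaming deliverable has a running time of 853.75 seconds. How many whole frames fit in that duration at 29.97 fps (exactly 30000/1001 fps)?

25586 frames

Frames = 853.75 × 30000/1001 = 25612500/1001 ≈ 25586.9131.
Complete frames: 25586.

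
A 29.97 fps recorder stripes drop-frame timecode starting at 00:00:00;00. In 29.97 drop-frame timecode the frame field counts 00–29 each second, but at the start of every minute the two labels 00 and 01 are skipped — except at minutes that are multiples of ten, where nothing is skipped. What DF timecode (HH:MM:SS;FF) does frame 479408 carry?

Each 10-minute DF block holds 10 × 60 × 30 − 9 × 2 = 17982 frames. 479408 ÷ 17982 → 26 full blocks, remainder 11876.
Within the partial block the first minute is 1800 frames and each further minute 1798, so 6 further minute boundaries passed. Total skipped labels = 18 × 26 + 2 × 6 = 480.
Non-drop label index = 479408 + 480 = 479888; at 30 labels/s that is 04:26:36:08, i.e. DF 04:26:36;08.

04:26:36;08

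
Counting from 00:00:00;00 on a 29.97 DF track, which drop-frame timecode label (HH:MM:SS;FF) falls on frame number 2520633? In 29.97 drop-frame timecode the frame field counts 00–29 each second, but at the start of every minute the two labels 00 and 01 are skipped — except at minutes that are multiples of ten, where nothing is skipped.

Each 10-minute DF block holds 10 × 60 × 30 − 9 × 2 = 17982 frames. 2520633 ÷ 17982 → 140 full blocks, remainder 3153.
Within the partial block the first minute is 1800 frames and each further minute 1798, so 1 further minute boundary passed. Total skipped labels = 18 × 140 + 2 × 1 = 2522.
Non-drop label index = 2520633 + 2522 = 2523155; at 30 labels/s that is 23:21:45:05, i.e. DF 23:21:45;05.

23:21:45;05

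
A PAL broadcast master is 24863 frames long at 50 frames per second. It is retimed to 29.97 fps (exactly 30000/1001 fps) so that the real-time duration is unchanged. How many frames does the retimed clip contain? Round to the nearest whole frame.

14903 frames

Frames at target rate = 24863 × (30000/1001) / (50) = 14917800/1001 ≈ 14902.897.
Nearest whole frame: 14903.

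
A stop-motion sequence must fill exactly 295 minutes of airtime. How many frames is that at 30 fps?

531000 frames

295 min = 17700 s.
Frames = 17700 × 30 = 531000.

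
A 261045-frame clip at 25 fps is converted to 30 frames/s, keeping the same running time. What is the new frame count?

313254 frames

Target frames = source frames × (target rate / source rate) = 261045 × (30)/(25) = 261045 × 6/5 = 313254.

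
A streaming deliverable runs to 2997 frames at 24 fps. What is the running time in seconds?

124.875 seconds

Running time = 2997 / (24) = 124.875 s.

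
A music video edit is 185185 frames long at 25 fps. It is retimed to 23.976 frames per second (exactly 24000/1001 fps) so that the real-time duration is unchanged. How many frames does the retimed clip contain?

Target frames = source frames × (target rate / source rate) = 185185 × (24000/1001)/(25) = 185185 × 960/1001 = 177600.

177600 frames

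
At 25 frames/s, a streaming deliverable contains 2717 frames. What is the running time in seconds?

Running time = 2717 / (25) = 108.68 s.

108.68 seconds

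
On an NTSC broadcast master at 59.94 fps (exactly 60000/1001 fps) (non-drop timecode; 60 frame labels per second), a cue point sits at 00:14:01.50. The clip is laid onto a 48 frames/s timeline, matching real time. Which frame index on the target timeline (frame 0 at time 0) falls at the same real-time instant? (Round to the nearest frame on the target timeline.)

Source frame index: (0×3600 + 14×60 + 1) × 60 + 50 = 50510.
Real time: 50510 / (60000/1001) = 5056051/6000 s.
Target frame: (5056051/6000) × (48) = 5056051/125 ≈ 40448.408 → 40448.

frame 40448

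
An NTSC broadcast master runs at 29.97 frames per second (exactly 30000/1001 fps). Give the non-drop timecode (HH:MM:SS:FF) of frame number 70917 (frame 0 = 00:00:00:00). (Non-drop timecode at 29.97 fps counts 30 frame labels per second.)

70917 ÷ 30 = 2363 full seconds, remainder 27 frames.
2363 s = 0 h 39 min 23 s.
Timecode: 00:39:23:27.

00:39:23:27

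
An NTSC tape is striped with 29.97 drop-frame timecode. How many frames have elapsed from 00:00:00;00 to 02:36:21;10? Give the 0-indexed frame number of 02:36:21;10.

As if non-drop at 30 labels/s: (2 × 3600 + 36 × 60 + 21) × 30 + 10 = 281440.
Minute boundaries passed: 156; those not divisible by 10: 156 − 15 = 141; dropped labels = 2 × 141 = 282.
Actual frame index = 281440 − 282 = 281158.

281158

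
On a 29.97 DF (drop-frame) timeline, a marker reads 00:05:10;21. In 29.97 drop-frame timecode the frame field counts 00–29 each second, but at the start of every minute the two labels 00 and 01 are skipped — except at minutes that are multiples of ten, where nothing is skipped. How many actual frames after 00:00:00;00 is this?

As if non-drop at 30 labels/s: (0 × 3600 + 5 × 60 + 10) × 30 + 21 = 9321.
Minute boundaries passed: 5; those not divisible by 10: 5 − 0 = 5; dropped labels = 2 × 5 = 10.
Actual frame index = 9321 − 10 = 9311.

9311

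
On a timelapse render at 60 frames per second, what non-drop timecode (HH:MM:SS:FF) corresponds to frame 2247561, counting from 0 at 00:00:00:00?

10:24:19:21

2247561 ÷ 60 = 37459 full seconds, remainder 21 frames.
37459 s = 10 h 24 min 19 s.
Timecode: 10:24:19:21.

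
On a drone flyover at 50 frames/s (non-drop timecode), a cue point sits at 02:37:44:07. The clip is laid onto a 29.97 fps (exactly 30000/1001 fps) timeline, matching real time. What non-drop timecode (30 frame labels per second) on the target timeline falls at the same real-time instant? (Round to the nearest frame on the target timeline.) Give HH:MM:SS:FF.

Source frame index: (2×3600 + 37×60 + 44) × 50 + 7 = 473207.
Real time: 473207 / (50) = 473207/50 s.
Target frame: (473207/50) × (30000/1001) = 40560600/143 ≈ 283640.559 → 283641.
At 30 labels/s: frame 283641 → 02:37:34:21.

02:37:34:21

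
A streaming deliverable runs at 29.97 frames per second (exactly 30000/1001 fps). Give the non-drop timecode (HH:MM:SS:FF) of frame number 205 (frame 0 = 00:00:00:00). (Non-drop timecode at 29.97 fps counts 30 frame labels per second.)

00:00:06:25

205 ÷ 30 = 6 full seconds, remainder 25 frames.
6 s = 0 h 0 min 6 s.
Timecode: 00:00:06:25.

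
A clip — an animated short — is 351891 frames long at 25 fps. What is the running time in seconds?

Running time = 351891 / (25) = 14075.64 s.

14075.64 seconds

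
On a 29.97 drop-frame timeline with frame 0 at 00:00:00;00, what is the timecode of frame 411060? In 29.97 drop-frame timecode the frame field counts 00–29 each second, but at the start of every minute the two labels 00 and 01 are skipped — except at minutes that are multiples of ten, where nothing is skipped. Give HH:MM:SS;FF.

Each 10-minute DF block holds 10 × 60 × 30 − 9 × 2 = 17982 frames. 411060 ÷ 17982 → 22 full blocks, remainder 15456.
Within the partial block the first minute is 1800 frames and each further minute 1798, so 8 further minute boundaries passed. Total skipped labels = 18 × 22 + 2 × 8 = 412.
Non-drop label index = 411060 + 412 = 411472; at 30 labels/s that is 03:48:35:22, i.e. DF 03:48:35;22.

03:48:35;22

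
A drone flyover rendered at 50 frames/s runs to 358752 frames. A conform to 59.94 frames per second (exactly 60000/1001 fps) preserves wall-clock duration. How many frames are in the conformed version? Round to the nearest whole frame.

Frames at target rate = 358752 × (60000/1001) / (50) = 430502400/1001 ≈ 430072.328.
Nearest whole frame: 430072.

430072 frames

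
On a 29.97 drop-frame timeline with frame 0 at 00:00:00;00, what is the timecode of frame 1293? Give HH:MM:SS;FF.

Ten DF minutes hold 17982 frames, so frame 1293 lies in block 0 (frames 0–17981) with 1293 frames into that block.
The block's first minute is 1800 frames and the rest 1798 each; 1293 frames reaches minute 0, so 0 × 18 + 0 × 2 = 0 labels have been skipped so far.
Adding those back, label number 1293 + 0 = 1293 at 30 labels/s is 43 s + 3 f = 0 h 0 min 43 s frame 3, i.e. 00:00:43;03.

00:00:43;03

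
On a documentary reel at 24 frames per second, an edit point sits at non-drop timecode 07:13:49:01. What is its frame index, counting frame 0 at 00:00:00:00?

Total seconds to the label: (7 × 3600 + 13 × 60 + 49) = 26029.
Frame index = 26029 × 24 + 1 = 624697.

frame 624697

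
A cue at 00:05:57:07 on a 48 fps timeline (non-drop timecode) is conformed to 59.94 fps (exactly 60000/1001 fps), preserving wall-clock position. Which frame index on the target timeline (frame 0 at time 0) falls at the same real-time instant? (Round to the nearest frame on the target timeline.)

Source frame index: (0×3600 + 5×60 + 57) × 48 + 7 = 17143.
Real time: 17143 / (48) = 17143/48 s.
Target frame: (17143/48) × (60000/1001) = 3061250/143 ≈ 21407.343 → 21407.

frame 21407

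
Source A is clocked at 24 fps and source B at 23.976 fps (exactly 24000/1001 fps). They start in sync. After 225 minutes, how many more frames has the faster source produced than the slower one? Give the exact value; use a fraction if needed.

324000/1001 frames

225 min = 13500 s.
A emits 24 × 13500 = 324000 frames; B emits 24000/1001 × 13500 = 324000000/1001.
Difference = 324000/1001 frames (≈ 323.6763); B is behind A.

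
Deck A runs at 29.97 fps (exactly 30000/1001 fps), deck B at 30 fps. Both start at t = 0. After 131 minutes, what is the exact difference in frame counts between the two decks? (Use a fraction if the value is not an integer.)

235800/1001 frames

131 min = 7860 s.
A emits 30000/1001 × 7860 = 235800000/1001 frames; B emits 30 × 7860 = 235800.
Difference = 235800/1001 frames (≈ 235.5644); B is ahead of A.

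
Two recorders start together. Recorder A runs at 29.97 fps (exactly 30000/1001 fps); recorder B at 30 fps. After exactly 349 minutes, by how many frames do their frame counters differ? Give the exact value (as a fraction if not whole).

628200/1001 frames

349 min = 20940 s.
A emits 30000/1001 × 20940 = 628200000/1001 frames; B emits 30 × 20940 = 628200.
Difference = 628200/1001 frames (≈ 627.5724); B is ahead of A.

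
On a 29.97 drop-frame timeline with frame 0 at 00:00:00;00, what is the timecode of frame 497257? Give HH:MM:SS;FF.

04:36:31;25

Ten DF minutes hold 17982 frames, so frame 497257 lies in block 27 (frames 485514–503495) with 11743 frames into that block.
The block's first minute is 1800 frames and the rest 1798 each; 11743 frames reaches minute 6, so 27 × 18 + 6 × 2 = 498 labels have been skipped so far.
Adding those back, label number 497257 + 498 = 497755 at 30 labels/s is 16591 s + 25 f = 4 h 36 min 31 s frame 25, i.e. 04:36:31;25.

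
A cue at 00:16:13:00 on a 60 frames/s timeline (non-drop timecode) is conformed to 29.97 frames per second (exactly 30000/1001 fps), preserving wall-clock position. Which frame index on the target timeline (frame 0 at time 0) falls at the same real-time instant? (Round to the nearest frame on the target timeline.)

frame 29161

Source frame index: (0×3600 + 16×60 + 13) × 60 + 0 = 58380.
Real time: 58380 / (60) = 973 s.
Target frame: (973) × (30000/1001) = 4170000/143 ≈ 29160.839 → 29161.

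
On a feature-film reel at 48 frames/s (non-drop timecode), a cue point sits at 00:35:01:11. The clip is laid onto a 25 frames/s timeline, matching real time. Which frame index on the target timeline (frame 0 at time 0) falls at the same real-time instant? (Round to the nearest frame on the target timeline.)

Source frame index: (0×3600 + 35×60 + 1) × 48 + 11 = 100859.
Real time: 100859 / (48) = 100859/48 s.
Target frame: (100859/48) × (25) = 2521475/48 ≈ 52530.729 → 52531.

frame 52531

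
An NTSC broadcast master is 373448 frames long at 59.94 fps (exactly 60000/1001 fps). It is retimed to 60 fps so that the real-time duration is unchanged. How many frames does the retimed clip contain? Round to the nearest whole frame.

Frames at target rate = 373448 × (60) / (60000/1001) = 46727681/125 ≈ 373821.448.
Nearest whole frame: 373821.

373821 frames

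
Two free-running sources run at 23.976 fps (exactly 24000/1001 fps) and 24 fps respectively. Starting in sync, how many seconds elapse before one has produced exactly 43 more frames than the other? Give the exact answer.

43043/24 seconds

The gap grows by |24 − 24000/1001| = 24/1001 frames per second.
Time for a 43-frame gap: 43 ÷ (24/1001) = 43043/24 s.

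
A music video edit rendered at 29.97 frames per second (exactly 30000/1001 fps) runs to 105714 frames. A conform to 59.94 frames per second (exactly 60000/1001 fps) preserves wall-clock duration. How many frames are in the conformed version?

211428 frames

Target frames = source frames × (target rate / source rate) = 105714 × (60000/1001)/(30000/1001) = 105714 × 2 = 211428.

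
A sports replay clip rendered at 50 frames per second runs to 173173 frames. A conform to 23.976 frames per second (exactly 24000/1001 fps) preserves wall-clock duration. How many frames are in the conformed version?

Target frames = source frames × (target rate / source rate) = 173173 × (24000/1001)/(50) = 173173 × 480/1001 = 83040.

83040 frames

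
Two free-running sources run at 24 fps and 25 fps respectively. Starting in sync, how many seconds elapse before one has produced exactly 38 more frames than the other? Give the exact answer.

38 seconds

The gap grows by |25 − 24| = 1 frame per second.
Time for a 38-frame gap: 38 ÷ (1) = 38 s.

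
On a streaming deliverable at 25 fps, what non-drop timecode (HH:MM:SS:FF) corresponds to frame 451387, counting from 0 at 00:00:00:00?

451387 ÷ 25 = 18055 full seconds, remainder 12 frames.
18055 s = 5 h 0 min 55 s.
Timecode: 05:00:55:12.

05:00:55:12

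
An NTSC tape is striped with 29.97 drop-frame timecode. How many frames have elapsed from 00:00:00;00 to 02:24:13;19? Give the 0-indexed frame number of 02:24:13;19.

As if non-drop at 30 labels/s: (2 × 3600 + 24 × 60 + 13) × 30 + 19 = 259609.
Minute boundaries passed: 144; those not divisible by 10: 144 − 14 = 130; dropped labels = 2 × 130 = 260.
Actual frame index = 259609 − 260 = 259349.

259349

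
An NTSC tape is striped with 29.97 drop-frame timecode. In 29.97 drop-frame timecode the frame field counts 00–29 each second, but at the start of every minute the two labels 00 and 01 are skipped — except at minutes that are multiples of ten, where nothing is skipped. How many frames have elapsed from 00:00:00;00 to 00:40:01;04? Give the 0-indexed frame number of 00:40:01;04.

71962

Complete 10-minute blocks: 4, each 17982 frames → 71928.
Remaining 0 whole minutes in the current block: 0 frames.
Within the current minute: 1 × 30 + 4 = 34. Total = 71928 + 0 + 34 = 71962.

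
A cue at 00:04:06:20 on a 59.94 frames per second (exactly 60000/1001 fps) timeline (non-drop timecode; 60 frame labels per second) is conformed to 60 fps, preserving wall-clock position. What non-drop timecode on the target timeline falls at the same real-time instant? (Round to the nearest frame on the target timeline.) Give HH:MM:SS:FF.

Source frame index: (0×3600 + 4×60 + 6) × 60 + 20 = 14780.
Real time: 14780 / (60000/1001) = 739739/3000 s.
Target frame: (739739/3000) × (60) = 739739/50 ≈ 14794.780 → 14795.
At 60 labels/s: frame 14795 → 00:04:06:35.

00:04:06:35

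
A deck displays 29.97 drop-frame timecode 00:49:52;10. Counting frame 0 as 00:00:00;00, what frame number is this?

89680

As if non-drop at 30 labels/s: (0 × 3600 + 49 × 60 + 52) × 30 + 10 = 89770.
Minute boundaries passed: 49; those not divisible by 10: 49 − 4 = 45; dropped labels = 2 × 45 = 90.
Actual frame index = 89770 − 90 = 89680.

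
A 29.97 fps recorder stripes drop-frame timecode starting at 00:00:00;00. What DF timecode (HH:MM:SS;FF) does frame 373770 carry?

Each 10-minute DF block holds 10 × 60 × 30 − 9 × 2 = 17982 frames. 373770 ÷ 17982 → 20 full blocks, remainder 14130.
Within the partial block the first minute is 1800 frames and each further minute 1798, so 7 further minute boundaries passed. Total skipped labels = 18 × 20 + 2 × 7 = 374.
Non-drop label index = 373770 + 374 = 374144; at 30 labels/s that is 03:27:51:14, i.e. DF 03:27:51;14.

03:27:51;14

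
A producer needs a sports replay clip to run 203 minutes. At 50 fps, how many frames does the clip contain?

203 min = 12180 s.
Frames = 12180 × 50 = 609000.

609000 frames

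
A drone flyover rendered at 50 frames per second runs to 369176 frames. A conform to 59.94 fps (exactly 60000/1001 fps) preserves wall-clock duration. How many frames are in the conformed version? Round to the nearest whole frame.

442569 frames

Frames at target rate = 369176 × (60000/1001) / (50) = 443011200/1001 ≈ 442568.631.
Nearest whole frame: 442569.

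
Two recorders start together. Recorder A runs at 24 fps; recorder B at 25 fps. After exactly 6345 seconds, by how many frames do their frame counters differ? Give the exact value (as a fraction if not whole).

A emits 24 × 6345 = 152280 frames; B emits 25 × 6345 = 158625.
Difference = 6345 frames; B is ahead of A.

6345 frames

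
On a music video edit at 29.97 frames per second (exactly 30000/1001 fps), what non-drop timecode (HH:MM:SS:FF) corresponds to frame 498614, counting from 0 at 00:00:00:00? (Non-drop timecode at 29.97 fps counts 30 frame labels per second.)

498614 ÷ 30 = 16620 full seconds, remainder 14 frames.
16620 s = 4 h 37 min 0 s.
Timecode: 04:37:00:14.

04:37:00:14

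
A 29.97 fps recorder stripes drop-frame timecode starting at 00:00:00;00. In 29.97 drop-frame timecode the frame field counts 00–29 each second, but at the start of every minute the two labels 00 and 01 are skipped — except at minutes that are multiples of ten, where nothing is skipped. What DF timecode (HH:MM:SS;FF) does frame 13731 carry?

00:07:38;05

Ten DF minutes hold 17982 frames, so frame 13731 lies in block 0 (frames 0–17981) with 13731 frames into that block.
The block's first minute is 1800 frames and the rest 1798 each; 13731 frames reaches minute 7, so 0 × 18 + 7 × 2 = 14 labels have been skipped so far.
Adding those back, label number 13731 + 14 = 13745 at 30 labels/s is 458 s + 5 f = 0 h 7 min 38 s frame 5, i.e. 00:07:38;05.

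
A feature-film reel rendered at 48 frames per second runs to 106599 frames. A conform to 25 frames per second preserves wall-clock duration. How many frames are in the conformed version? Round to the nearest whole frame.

Frames at target rate = 106599 × (25) / (48) = 888325/16 ≈ 55520.312.
Nearest whole frame: 55520.

55520 frames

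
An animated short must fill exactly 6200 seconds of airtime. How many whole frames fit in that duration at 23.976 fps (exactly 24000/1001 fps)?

Frames = 6200 × 24000/1001 = 148800000/1001 ≈ 148651.3487.
Complete frames: 148651.

148651 frames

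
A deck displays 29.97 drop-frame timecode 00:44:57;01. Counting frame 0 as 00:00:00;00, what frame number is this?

As if non-drop at 30 labels/s: (0 × 3600 + 44 × 60 + 57) × 30 + 1 = 80911.
Minute boundaries passed: 44; those not divisible by 10: 44 − 4 = 40; dropped labels = 2 × 40 = 80.
Actual frame index = 80911 − 80 = 80831.

80831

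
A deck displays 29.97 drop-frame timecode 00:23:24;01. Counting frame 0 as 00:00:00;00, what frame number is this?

As if non-drop at 30 labels/s: (0 × 3600 + 23 × 60 + 24) × 30 + 1 = 42121.
Minute boundaries passed: 23; those not divisible by 10: 23 − 2 = 21; dropped labels = 2 × 21 = 42.
Actual frame index = 42121 − 42 = 42079.

42079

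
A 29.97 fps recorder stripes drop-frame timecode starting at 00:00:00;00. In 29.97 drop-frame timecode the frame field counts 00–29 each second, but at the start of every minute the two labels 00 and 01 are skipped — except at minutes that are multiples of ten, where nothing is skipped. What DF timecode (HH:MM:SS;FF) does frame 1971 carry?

Ten DF minutes hold 17982 frames, so frame 1971 lies in block 0 (frames 0–17981) with 1971 frames into that block.
The block's first minute is 1800 frames and the rest 1798 each; 1971 frames reaches minute 1, so 0 × 18 + 1 × 2 = 2 labels have been skipped so far.
Adding those back, label number 1971 + 2 = 1973 at 30 labels/s is 65 s + 23 f = 0 h 1 min 5 s frame 23, i.e. 00:01:05;23.

00:01:05;23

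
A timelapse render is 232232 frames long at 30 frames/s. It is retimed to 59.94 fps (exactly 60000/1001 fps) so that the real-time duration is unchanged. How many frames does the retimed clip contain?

464000 frames

Target frames = source frames × (target rate / source rate) = 232232 × (60000/1001)/(30) = 232232 × 2000/1001 = 464000.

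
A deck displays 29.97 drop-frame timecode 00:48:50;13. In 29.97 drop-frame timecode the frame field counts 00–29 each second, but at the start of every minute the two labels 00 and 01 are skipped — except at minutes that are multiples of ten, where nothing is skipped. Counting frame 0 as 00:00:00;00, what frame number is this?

Complete 10-minute blocks: 4, each 17982 frames → 71928.
Remaining 8 whole minutes in the current block: 1800 + 7 × 1798 = 14386 frames.
Within the current minute: 50 × 30 + 13 − 2 = 1511 (labels ;00/;01 skipped at this minute). Total = 71928 + 14386 + 1511 = 87825.

87825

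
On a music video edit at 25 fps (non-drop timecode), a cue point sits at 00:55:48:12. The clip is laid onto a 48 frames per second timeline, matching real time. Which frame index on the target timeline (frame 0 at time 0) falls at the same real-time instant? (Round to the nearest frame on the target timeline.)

Source frame index: (0×3600 + 55×60 + 48) × 25 + 12 = 83712.
Real time: 83712 / (25) = 83712/25 s.
Target frame: (83712/25) × (48) = 4018176/25 ≈ 160727.040 → 160727.

frame 160727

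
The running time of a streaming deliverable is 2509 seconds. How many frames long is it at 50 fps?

Frames = 2509 × 50 = 125450.

125450 frames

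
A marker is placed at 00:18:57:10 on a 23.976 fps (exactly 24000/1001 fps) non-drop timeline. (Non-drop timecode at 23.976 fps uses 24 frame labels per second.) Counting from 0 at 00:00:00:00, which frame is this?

Total seconds to the label: (0 × 3600 + 18 × 60 + 57) = 1137.
Frame index = 1137 × 24 + 10 = 27298.

27298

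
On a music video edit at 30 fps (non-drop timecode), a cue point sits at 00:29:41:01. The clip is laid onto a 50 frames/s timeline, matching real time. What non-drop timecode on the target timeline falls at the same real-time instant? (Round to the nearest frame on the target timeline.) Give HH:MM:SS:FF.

Source frame index: (0×3600 + 29×60 + 41) × 30 + 1 = 53431.
Real time: 53431 / (30) = 53431/30 s.
Target frame: (53431/30) × (50) = 267155/3 ≈ 89051.667 → 89052.
At 50 labels/s: frame 89052 → 00:29:41:02.

00:29:41:02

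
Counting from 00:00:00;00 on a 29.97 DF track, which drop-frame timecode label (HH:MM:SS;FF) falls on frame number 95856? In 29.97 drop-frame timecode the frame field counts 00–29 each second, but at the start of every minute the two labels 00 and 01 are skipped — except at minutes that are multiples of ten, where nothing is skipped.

00:53:18;12

Each 10-minute DF block holds 10 × 60 × 30 − 9 × 2 = 17982 frames. 95856 ÷ 17982 → 5 full blocks, remainder 5946.
Within the partial block the first minute is 1800 frames and each further minute 1798, so 3 further minute boundaries passed. Total skipped labels = 18 × 5 + 2 × 3 = 96.
Non-drop label index = 95856 + 96 = 95952; at 30 labels/s that is 00:53:18:12, i.e. DF 00:53:18;12.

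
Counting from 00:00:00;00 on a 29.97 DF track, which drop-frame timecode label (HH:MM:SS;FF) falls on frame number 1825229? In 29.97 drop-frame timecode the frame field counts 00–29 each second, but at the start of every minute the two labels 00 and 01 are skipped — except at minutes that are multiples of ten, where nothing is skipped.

Ten DF minutes hold 17982 frames, so frame 1825229 lies in block 101 (frames 1816182–1834163) with 9047 frames into that block.
The block's first minute is 1800 frames and the rest 1798 each; 9047 frames reaches minute 5, so 101 × 18 + 5 × 2 = 1828 labels have been skipped so far.
Adding those back, label number 1825229 + 1828 = 1827057 at 30 labels/s is 60901 s + 27 f = 16 h 55 min 1 s frame 27, i.e. 16:55:01;27.

16:55:01;27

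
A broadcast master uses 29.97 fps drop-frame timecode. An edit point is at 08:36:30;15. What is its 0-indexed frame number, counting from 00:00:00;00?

928785

Complete 10-minute blocks: 51, each 17982 frames → 917082.
Remaining 6 whole minutes in the current block: 1800 + 5 × 1798 = 10790 frames.
Within the current minute: 30 × 30 + 15 − 2 = 913 (labels ;00/;01 skipped at this minute). Total = 917082 + 10790 + 913 = 928785.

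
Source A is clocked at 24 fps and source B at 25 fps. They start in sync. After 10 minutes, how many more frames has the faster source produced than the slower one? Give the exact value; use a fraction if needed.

600 frames

10 min = 600 s.
A emits 24 × 600 = 14400 frames; B emits 25 × 600 = 15000.
Difference = 600 frames; B is ahead of A.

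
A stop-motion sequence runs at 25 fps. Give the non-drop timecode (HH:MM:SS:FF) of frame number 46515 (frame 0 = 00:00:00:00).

46515 ÷ 25 = 1860 full seconds, remainder 15 frames.
1860 s = 0 h 31 min 0 s.
Timecode: 00:31:00:15.

00:31:00:15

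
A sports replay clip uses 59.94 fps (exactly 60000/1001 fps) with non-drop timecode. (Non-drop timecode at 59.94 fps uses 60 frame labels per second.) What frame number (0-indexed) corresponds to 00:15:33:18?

frame 55998

Total seconds to the label: (0 × 3600 + 15 × 60 + 33) = 933.
Frame index = 933 × 60 + 18 = 55998.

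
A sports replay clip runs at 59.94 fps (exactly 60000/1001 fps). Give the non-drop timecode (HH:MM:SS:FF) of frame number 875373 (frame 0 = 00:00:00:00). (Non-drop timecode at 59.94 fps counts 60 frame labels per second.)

04:03:09:33

875373 ÷ 60 = 14589 full seconds, remainder 33 frames.
14589 s = 4 h 3 min 9 s.
Timecode: 04:03:09:33.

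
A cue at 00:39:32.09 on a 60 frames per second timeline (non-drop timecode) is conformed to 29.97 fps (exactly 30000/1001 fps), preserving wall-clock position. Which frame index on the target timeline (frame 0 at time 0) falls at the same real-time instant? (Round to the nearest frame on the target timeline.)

frame 71093

Source frame index: (0×3600 + 39×60 + 32) × 60 + 9 = 142329.
Real time: 142329 / (60) = 47443/20 s.
Target frame: (47443/20) × (30000/1001) = 6469500/91 ≈ 71093.407 → 71093.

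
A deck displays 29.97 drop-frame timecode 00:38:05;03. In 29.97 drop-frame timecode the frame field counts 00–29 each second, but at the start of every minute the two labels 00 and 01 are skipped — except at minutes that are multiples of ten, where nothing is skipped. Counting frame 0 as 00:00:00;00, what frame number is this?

68483

Complete 10-minute blocks: 3, each 17982 frames → 53946.
Remaining 8 whole minutes in the current block: 1800 + 7 × 1798 = 14386 frames.
Within the current minute: 5 × 30 + 3 − 2 = 151 (labels ;00/;01 skipped at this minute). Total = 53946 + 14386 + 151 = 68483.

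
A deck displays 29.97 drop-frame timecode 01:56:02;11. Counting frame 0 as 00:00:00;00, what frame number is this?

As if non-drop at 30 labels/s: (1 × 3600 + 56 × 60 + 2) × 30 + 11 = 208871.
Minute boundaries passed: 116; those not divisible by 10: 116 − 11 = 105; dropped labels = 2 × 105 = 210.
Actual frame index = 208871 − 210 = 208661.

208661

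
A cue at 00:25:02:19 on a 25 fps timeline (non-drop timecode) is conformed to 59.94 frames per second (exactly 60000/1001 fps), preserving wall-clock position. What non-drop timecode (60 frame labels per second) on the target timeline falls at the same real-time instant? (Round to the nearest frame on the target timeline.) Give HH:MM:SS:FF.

00:25:01:16

Source frame index: (0×3600 + 25×60 + 2) × 25 + 19 = 37569.
Real time: 37569 / (25) = 37569/25 s.
Target frame: (37569/25) × (60000/1001) = 12880800/143 ≈ 90075.524 → 90076.
At 60 labels/s: frame 90076 → 00:25:01:16.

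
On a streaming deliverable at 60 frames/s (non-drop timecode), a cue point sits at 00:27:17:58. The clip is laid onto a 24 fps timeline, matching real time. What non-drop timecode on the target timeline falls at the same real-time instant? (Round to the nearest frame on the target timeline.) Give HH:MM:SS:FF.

00:27:17:23

Source frame index: (0×3600 + 27×60 + 17) × 60 + 58 = 98278.
Real time: 98278 / (60) = 49139/30 s.
Target frame: (49139/30) × (24) = 196556/5 ≈ 39311.200 → 39311.
At 24 labels/s: frame 39311 → 00:27:17:23.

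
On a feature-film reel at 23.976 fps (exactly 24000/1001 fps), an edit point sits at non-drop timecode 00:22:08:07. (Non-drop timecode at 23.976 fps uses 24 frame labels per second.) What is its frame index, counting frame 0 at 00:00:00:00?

Total seconds to the label: (0 × 3600 + 22 × 60 + 8) = 1328.
Frame index = 1328 × 24 + 7 = 31879.

frame 31879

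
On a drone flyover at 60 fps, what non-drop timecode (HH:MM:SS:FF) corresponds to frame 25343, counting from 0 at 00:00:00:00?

25343 ÷ 60 = 422 full seconds, remainder 23 frames.
422 s = 0 h 7 min 2 s.
Timecode: 00:07:02:23.

00:07:02:23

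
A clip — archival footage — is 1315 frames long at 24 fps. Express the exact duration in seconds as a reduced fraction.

1315/24 seconds

Running time = 1315 ÷ (24) = 1315 × 1/24 = 1315/24 s.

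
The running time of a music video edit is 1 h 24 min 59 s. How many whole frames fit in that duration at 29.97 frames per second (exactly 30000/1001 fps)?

1 h 24 min 59 s = 5099 s.
Frames = 5099 × 30000/1001 = 152970000/1001 ≈ 152817.1828.
Complete frames: 152817.

152817 frames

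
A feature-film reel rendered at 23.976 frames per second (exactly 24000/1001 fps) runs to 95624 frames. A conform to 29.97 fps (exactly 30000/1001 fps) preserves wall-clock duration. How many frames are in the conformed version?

Target frames = source frames × (target rate / source rate) = 95624 × (30000/1001)/(24000/1001) = 95624 × 5/4 = 119530.

119530 frames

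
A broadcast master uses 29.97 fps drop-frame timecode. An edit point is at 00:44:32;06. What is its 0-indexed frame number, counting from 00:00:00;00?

80086

Complete 10-minute blocks: 4, each 17982 frames → 71928.
Remaining 4 whole minutes in the current block: 1800 + 3 × 1798 = 7194 frames.
Within the current minute: 32 × 30 + 6 − 2 = 964 (labels ;00/;01 skipped at this minute). Total = 71928 + 7194 + 964 = 80086.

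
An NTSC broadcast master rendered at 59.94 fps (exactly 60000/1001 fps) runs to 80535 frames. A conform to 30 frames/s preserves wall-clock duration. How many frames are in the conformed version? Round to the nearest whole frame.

40308 frames

Frames at target rate = 80535 × (30) / (60000/1001) = 16123107/400 ≈ 40307.768.
Nearest whole frame: 40308.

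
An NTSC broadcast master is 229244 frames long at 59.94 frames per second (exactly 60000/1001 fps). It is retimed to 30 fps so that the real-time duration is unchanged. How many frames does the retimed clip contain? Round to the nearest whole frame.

Frames at target rate = 229244 × (30) / (60000/1001) = 57368311/500 ≈ 114736.622.
Nearest whole frame: 114737.

114737 frames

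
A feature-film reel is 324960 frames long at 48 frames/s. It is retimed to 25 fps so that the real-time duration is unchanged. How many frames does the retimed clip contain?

Target frames = source frames × (target rate / source rate) = 324960 × (25)/(48) = 324960 × 25/48 = 169250.

169250 frames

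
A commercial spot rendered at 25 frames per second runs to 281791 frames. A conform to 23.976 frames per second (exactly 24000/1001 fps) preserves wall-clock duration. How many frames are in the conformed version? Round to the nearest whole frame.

270249 frames

Frames at target rate = 281791 × (24000/1001) / (25) = 270519360/1001 ≈ 270249.111.
Nearest whole frame: 270249.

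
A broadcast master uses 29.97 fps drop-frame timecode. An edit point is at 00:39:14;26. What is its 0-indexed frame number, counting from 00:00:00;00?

70574

As if non-drop at 30 labels/s: (0 × 3600 + 39 × 60 + 14) × 30 + 26 = 70646.
Minute boundaries passed: 39; those not divisible by 10: 39 − 3 = 36; dropped labels = 2 × 36 = 72.
Actual frame index = 70646 − 72 = 70574.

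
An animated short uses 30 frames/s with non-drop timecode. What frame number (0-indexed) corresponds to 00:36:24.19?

frame 65539

Total seconds to the label: (0 × 3600 + 36 × 60 + 24) = 2184.
Frame index = 2184 × 30 + 19 = 65539.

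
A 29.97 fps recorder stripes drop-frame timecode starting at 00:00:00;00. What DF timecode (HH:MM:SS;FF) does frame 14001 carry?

Each 10-minute DF block holds 10 × 60 × 30 − 9 × 2 = 17982 frames. 14001 ÷ 17982 → 0 full blocks, remainder 14001.
Within the partial block the first minute is 1800 frames and each further minute 1798, so 7 further minute boundaries passed. Total skipped labels = 18 × 0 + 2 × 7 = 14.
Non-drop label index = 14001 + 14 = 14015; at 30 labels/s that is 00:07:47:05, i.e. DF 00:07:47;05.

00:07:47;05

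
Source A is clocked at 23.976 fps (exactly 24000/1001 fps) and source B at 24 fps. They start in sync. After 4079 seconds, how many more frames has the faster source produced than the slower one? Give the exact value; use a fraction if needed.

A emits 24000/1001 × 4079 = 97896000/1001 frames; B emits 24 × 4079 = 97896.
Difference = 97896/1001 frames (≈ 97.7982); B is ahead of A.

97896/1001 frames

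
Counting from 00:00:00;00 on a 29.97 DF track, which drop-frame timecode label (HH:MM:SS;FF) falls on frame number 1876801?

Ten DF minutes hold 17982 frames, so frame 1876801 lies in block 104 (frames 1870128–1888109) with 6673 frames into that block.
The block's first minute is 1800 frames and the rest 1798 each; 6673 frames reaches minute 3, so 104 × 18 + 3 × 2 = 1878 labels have been skipped so far.
Adding those back, label number 1876801 + 1878 = 1878679 at 30 labels/s is 62622 s + 19 f = 17 h 23 min 42 s frame 19, i.e. 17:23:42;19.

17:23:42;19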